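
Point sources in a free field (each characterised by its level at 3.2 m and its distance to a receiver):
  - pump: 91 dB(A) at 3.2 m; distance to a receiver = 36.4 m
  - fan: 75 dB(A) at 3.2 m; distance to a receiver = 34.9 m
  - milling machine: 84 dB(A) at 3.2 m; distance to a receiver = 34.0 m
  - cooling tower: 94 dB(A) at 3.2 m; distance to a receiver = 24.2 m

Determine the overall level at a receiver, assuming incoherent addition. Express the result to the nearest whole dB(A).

Apply inverse-square spreading to bring every level to the receiver, then sum 10^(L/10).
pump: 91 − 20·log₁₀(36.4/3.2) = 91 − 21.12 = 69.88 dB(A).
fan: 75 − 20·log₁₀(34.9/3.2) = 75 − 20.75 = 54.25 dB(A).
milling machine: 84 − 20·log₁₀(34.0/3.2) = 84 − 20.53 = 63.47 dB(A).
cooling tower: 94 − 20·log₁₀(24.2/3.2) = 94 − 17.57 = 76.43 dB(A).
Σ 10^(L/10) = 5.614e+07 → L_total = 10·log₁₀(5.614e+07) = 77.49 dB(A).

77 dB(A)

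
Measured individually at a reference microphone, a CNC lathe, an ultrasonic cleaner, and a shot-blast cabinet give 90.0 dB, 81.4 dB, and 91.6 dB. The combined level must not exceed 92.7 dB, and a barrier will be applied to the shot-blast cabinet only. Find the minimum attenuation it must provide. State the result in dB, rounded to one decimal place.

The untreated sources together contribute 10^(90.0/10) + 10^(81.4/10) = 1.138e+09, i.e. 90.56 dB.
To meet 92.7 dB overall, the treated shot-blast cabinet may contribute at most 10^(92.7/10) − 1.138e+09 = 7.240e+08, i.e. 88.60 dB.
Required insertion loss = 91.6 − 88.60 = 3.00 dB.

3.0 dB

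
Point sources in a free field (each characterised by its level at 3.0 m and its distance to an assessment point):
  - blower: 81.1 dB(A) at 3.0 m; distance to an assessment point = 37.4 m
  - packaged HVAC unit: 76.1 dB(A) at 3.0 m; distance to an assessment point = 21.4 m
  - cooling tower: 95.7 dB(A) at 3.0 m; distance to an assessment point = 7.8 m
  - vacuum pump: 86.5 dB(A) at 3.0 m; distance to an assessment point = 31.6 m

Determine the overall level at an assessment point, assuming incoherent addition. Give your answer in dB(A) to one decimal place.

Apply inverse-square spreading to bring every level to the receiver, then sum 10^(L/10).
blower: 81.1 − 20·log₁₀(37.4/3.0) = 81.1 − 21.92 = 59.18 dB(A).
packaged HVAC unit: 76.1 − 20·log₁₀(21.4/3.0) = 76.1 − 17.07 = 59.03 dB(A).
cooling tower: 95.7 − 20·log₁₀(7.8/3.0) = 95.7 − 8.30 = 87.40 dB(A).
vacuum pump: 86.5 − 20·log₁₀(31.6/3.0) = 86.5 − 20.45 = 66.05 dB(A).
Σ 10^(L/10) = 5.553e+08 → L_total = 10·log₁₀(5.553e+08) = 87.44 dB(A).

87.4 dB(A)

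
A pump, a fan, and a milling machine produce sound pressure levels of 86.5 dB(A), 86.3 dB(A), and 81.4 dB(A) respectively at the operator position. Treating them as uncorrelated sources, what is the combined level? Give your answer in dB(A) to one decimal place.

90.0 dB(A)

Incoherent sources combine by intensity addition: L_total = 10·log₁₀(Σ 10^(L_i/10)).
Σ 10^(L/10) = 10^(86.5/10) + 10^(86.3/10) + 10^(81.4/10) = 1.011e+09.
L_total = 10·log₁₀(1.011e+09) = 90.05 dB(A).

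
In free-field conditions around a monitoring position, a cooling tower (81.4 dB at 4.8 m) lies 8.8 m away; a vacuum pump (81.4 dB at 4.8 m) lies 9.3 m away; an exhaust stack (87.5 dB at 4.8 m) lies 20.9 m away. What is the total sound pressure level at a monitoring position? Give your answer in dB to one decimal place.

80.3 dB

Apply inverse-square spreading to bring every level to the receiver, then sum 10^(L/10).
cooling tower: 81.4 − 20·log₁₀(8.8/4.8) = 81.4 − 5.26 = 76.14 dB.
vacuum pump: 81.4 − 20·log₁₀(9.3/4.8) = 81.4 − 5.74 = 75.66 dB.
exhaust stack: 87.5 − 20·log₁₀(20.9/4.8) = 87.5 − 12.78 = 74.72 dB.
Σ 10^(L/10) = 1.075e+08 → L_total = 10·log₁₀(1.075e+08) = 80.31 dB.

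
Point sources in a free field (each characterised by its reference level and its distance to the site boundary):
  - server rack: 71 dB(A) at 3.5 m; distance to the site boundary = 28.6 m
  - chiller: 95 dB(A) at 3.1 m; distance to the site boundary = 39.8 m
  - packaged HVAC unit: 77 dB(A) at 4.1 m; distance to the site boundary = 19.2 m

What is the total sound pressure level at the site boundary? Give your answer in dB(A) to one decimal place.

73.4 dB(A)

Propagate each source to the receiver with L = L_ref − 20·log₁₀(r/r_ref), then add intensities.
server rack: 71 − 20·log₁₀(28.6/3.5) = 71 − 18.25 = 52.75 dB(A).
chiller: 95 − 20·log₁₀(39.8/3.1) = 95 − 22.17 = 72.83 dB(A).
packaged HVAC unit: 77 − 20·log₁₀(19.2/4.1) = 77 − 13.41 = 63.59 dB(A).
Σ 10^(L/10) = 2.166e+07 → L_total = 10·log₁₀(2.166e+07) = 73.36 dB(A).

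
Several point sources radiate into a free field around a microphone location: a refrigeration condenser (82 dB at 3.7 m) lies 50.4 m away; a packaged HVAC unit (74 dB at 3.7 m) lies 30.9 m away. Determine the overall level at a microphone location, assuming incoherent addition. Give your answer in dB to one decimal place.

60.8 dB

Propagate each source to the receiver with L = L_ref − 20·log₁₀(r/r_ref), then add intensities.
refrigeration condenser: 82 − 20·log₁₀(50.4/3.7) = 82 − 22.68 = 59.32 dB.
packaged HVAC unit: 74 − 20·log₁₀(30.9/3.7) = 74 − 18.44 = 55.56 dB.
Σ 10^(L/10) = 1.214e+06 → L_total = 10·log₁₀(1.214e+06) = 60.84 dB.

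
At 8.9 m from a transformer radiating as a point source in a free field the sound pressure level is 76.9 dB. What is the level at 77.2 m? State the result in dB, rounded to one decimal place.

58.1 dB

Spherical spreading from a point source gives a 20·log₁₀(r₂/r₁) drop.
L₂ = 76.9 − 20·log₁₀(77.2/8.9) = 76.9 − 18.765 = 58.14 dB.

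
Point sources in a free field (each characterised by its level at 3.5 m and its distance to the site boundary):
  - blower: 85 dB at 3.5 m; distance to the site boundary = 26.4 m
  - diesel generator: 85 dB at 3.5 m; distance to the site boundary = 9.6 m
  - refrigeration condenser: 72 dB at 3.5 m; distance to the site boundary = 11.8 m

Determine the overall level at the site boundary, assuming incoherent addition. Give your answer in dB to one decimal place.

76.9 dB

Propagate each source to the receiver with L = L_ref − 20·log₁₀(r/r_ref), then add intensities.
blower: 85 − 20·log₁₀(26.4/3.5) = 85 − 17.55 = 67.45 dB.
diesel generator: 85 − 20·log₁₀(9.6/3.5) = 85 − 8.76 = 76.24 dB.
refrigeration condenser: 72 − 20·log₁₀(11.8/3.5) = 72 − 10.56 = 61.44 dB.
Σ 10^(L/10) = 4.899e+07 → L_total = 10·log₁₀(4.899e+07) = 76.90 dB.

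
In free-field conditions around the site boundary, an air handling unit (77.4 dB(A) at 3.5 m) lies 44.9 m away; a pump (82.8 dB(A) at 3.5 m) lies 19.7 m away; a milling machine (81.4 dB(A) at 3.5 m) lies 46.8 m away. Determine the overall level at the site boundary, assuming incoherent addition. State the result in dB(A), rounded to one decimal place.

68.5 dB(A)

Propagate each source to the receiver with L = L_ref − 20·log₁₀(r/r_ref), then add intensities.
air handling unit: 77.4 − 20·log₁₀(44.9/3.5) = 77.4 − 22.16 = 55.24 dB(A).
pump: 82.8 − 20·log₁₀(19.7/3.5) = 82.8 − 15.01 = 67.79 dB(A).
milling machine: 81.4 − 20·log₁₀(46.8/3.5) = 81.4 − 22.52 = 58.88 dB(A).
Σ 10^(L/10) = 7.121e+06 → L_total = 10·log₁₀(7.121e+06) = 68.53 dB(A).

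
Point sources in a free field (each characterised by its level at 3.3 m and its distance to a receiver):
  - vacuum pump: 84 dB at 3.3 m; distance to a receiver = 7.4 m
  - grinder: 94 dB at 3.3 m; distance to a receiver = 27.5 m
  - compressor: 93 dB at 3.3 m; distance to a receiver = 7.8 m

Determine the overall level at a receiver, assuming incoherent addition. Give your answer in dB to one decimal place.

86.5 dB

Propagate each source to the receiver with L = L_ref − 20·log₁₀(r/r_ref), then add intensities.
vacuum pump: 84 − 20·log₁₀(7.4/3.3) = 84 − 7.01 = 76.99 dB.
grinder: 94 − 20·log₁₀(27.5/3.3) = 94 − 18.42 = 75.58 dB.
compressor: 93 − 20·log₁₀(7.8/3.3) = 93 − 7.47 = 85.53 dB.
Σ 10^(L/10) = 4.433e+08 → L_total = 10·log₁₀(4.433e+08) = 86.47 dB.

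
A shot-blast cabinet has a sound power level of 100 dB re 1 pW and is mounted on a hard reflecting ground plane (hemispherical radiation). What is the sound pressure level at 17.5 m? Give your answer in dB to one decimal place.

The power spreads over a hemisphere of area 2π·r², so L_p = L_w − 10·log₁₀(2π·r²).
2π·r² = 1924 m², 10·log₁₀ of that is 32.843 dB.
L_p = 100 − 32.843 = 67.16 dB.

67.2 dB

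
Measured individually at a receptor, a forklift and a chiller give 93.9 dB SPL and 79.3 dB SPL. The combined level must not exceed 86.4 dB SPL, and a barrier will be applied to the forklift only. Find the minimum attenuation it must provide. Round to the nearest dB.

8 dB

Fixed contribution from the other source: Σ 10^(L/10) = 10^(79.3/10) = 8.511e+07 (79.30 dB SPL).
The limit corresponds to 10^(86.4/10) = 4.365e+08; subtracting the fixed part leaves 3.514e+08 for the forklift, i.e. 85.46 dB SPL.
So the forklift must be reduced from 93.9 to 85.46 dB SPL: IL = 8.44 dB.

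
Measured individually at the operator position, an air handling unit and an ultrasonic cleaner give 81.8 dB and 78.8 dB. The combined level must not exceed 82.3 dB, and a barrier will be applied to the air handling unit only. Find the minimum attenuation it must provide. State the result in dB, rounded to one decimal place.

2.1 dB

Everything except the air handling unit sums to 10^(78.8/10) = 7.586e+07 in linear terms, 78.80 dB.
The limit corresponds to 10^(82.3/10) = 1.698e+08; subtracting the fixed part leaves 9.397e+07 for the air handling unit, i.e. 79.73 dB.
Required insertion loss = 81.8 − 79.73 = 2.07 dB.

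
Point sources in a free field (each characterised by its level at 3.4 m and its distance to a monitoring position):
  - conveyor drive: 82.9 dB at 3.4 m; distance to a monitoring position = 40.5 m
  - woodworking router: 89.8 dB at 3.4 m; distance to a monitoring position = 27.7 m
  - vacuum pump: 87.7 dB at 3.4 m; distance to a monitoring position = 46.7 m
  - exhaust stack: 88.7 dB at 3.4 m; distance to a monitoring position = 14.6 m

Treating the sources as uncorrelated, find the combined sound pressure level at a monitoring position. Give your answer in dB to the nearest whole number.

First find each source's level at the receiver (point-source: −20·log₁₀(r/r_ref)), then combine on an intensity basis.
conveyor drive: 82.9 − 20·log₁₀(40.5/3.4) = 82.9 − 21.52 = 61.38 dB.
woodworking router: 89.8 − 20·log₁₀(27.7/3.4) = 89.8 − 18.22 = 71.58 dB.
vacuum pump: 87.7 − 20·log₁₀(46.7/3.4) = 87.7 − 22.76 = 64.94 dB.
exhaust stack: 88.7 − 20·log₁₀(14.6/3.4) = 88.7 − 12.66 = 76.04 dB.
Σ 10^(L/10) = 5.909e+07 → L_total = 10·log₁₀(5.909e+07) = 77.71 dB.

78 dB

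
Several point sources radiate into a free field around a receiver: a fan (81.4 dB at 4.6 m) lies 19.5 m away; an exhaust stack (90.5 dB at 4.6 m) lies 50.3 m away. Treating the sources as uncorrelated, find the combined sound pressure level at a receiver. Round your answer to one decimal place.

72.3 dB

Propagate each source to the receiver with L = L_ref − 20·log₁₀(r/r_ref), then add intensities.
fan: 81.4 − 20·log₁₀(19.5/4.6) = 81.4 − 12.55 = 68.85 dB.
exhaust stack: 90.5 − 20·log₁₀(50.3/4.6) = 90.5 − 20.78 = 69.72 dB.
Σ 10^(L/10) = 1.707e+07 → L_total = 10·log₁₀(1.707e+07) = 72.32 dB.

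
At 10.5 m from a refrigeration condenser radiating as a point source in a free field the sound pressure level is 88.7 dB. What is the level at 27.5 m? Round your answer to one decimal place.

80.3 dB

Spherical spreading from a point source gives a 20·log₁₀(r₂/r₁) drop.
L₂ = 88.7 − 20·log₁₀(27.5/10.5) = 88.7 − 8.363 = 80.34 dB.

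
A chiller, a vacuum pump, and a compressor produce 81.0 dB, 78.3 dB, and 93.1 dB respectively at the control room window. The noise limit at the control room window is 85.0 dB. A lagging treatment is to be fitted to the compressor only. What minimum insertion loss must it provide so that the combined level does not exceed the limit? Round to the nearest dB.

12 dB

Everything except the compressor sums to 10^(81.0/10) + 10^(78.3/10) = 1.935e+08 in linear terms, 82.87 dB.
The limit corresponds to 10^(85.0/10) = 3.162e+08; subtracting the fixed part leaves 1.227e+08 for the compressor, i.e. 80.89 dB.
So the compressor must be reduced from 93.1 to 80.89 dB: IL = 12.21 dB.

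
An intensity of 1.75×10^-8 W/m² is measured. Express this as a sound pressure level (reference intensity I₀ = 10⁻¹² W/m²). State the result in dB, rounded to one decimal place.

42.4 dB

I/I₀ = 1.75×10^-8/10⁻¹² = 1.75×10^4, and L = 10·log₁₀(I/I₀).
L = 10·(0.2430 + 4) = 42.43 dB.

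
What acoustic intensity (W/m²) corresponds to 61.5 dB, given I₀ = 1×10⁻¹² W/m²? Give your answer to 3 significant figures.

1.41e-06 W/m²

I = I₀·10^(L/10) = 10⁻¹² × 10^(61.5/10) = 10^(-5.850).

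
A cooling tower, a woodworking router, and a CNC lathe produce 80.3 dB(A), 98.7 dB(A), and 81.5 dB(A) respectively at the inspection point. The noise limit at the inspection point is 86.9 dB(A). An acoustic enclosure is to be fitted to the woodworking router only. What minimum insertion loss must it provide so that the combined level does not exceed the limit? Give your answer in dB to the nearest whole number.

15 dB

Everything except the woodworking router sums to 10^(80.3/10) + 10^(81.5/10) = 2.484e+08 in linear terms, 83.95 dB(A).
To meet 86.9 dB(A) overall, the treated woodworking router may contribute at most 10^(86.9/10) − 2.484e+08 = 2.414e+08, i.e. 83.83 dB(A).
Required insertion loss = 98.7 − 83.83 = 14.87 dB.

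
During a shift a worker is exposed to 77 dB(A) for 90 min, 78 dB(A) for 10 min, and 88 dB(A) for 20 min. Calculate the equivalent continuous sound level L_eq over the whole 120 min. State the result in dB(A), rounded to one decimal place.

Weight each interval's intensity by its duration and average over T = 120 min:
Σ tᵢ·10^(Lᵢ/10) = 90·10^(77/10) + 10·10^(78/10) + 20·10^(88/10) = 1.776e+10.
L_eq = 10·log₁₀(1.776e+10/120) = 81.70 dB(A).

81.7 dB(A)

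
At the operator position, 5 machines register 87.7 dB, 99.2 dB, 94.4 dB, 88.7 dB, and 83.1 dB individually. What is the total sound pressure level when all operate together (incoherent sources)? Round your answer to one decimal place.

For uncorrelated sources the intensities add, so convert each level to linear form, sum, and take 10·log₁₀ of the total.
Σ 10^(L/10) = 10^(87.7/10) + 10^(99.2/10) + 10^(94.4/10) + 10^(88.7/10) + 10^(83.1/10) = 1.261e+10.
L_total = 10·log₁₀(1.261e+10) = 101.01 dB.

101.0 dB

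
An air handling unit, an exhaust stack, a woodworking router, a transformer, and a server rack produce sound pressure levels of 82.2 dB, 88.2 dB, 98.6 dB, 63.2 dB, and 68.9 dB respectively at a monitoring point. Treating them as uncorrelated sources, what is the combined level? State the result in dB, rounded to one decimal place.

For uncorrelated sources the intensities add, so convert each level to linear form, sum, and take 10·log₁₀ of the total.
Σ 10^(L/10) = 10^(82.2/10) + 10^(88.2/10) + 10^(98.6/10) + 10^(63.2/10) + 10^(68.9/10) = 8.081e+09.
L_total = 10·log₁₀(8.081e+09) = 99.07 dB.

99.1 dB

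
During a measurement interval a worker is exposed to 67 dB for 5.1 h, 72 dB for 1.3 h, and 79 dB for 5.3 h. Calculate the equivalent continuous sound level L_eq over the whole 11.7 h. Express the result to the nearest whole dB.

76 dB

Weight each interval's intensity by its duration and average over T = 11.7 h:
Σ tᵢ·10^(Lᵢ/10) = 5.1·10^(67/10) + 1.3·10^(72/10) + 5.3·10^(79/10) = 4.672e+08.
L_eq = 10·log₁₀(4.672e+08/11.7) = 76.01 dB.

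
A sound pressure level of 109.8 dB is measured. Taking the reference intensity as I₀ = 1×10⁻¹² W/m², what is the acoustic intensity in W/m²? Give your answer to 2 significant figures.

0.095 W/m²

I/I₀ = 10^(109.8/10) = 9.55e+10, so I = 9.55e+10 × 10⁻¹² W/m².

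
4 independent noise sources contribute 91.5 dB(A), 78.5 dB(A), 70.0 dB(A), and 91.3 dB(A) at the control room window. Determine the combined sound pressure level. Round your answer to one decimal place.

94.5 dB(A)

For uncorrelated sources the intensities add, so convert each level to linear form, sum, and take 10·log₁₀ of the total.
Σ 10^(L/10) = 10^(91.5/10) + 10^(78.5/10) + 10^(70.0/10) + 10^(91.3/10) = 2.842e+09.
L_total = 10·log₁₀(2.842e+09) = 94.54 dB(A).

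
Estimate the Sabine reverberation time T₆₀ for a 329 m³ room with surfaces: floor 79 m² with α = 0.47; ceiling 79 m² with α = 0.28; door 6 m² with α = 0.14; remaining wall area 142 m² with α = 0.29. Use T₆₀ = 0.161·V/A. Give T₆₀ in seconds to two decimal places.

0.52 s

A = Σ Sᵢαᵢ = 79·0.47 + 79·0.28 + 6·0.14 + 142·0.29 = 101.27 m².
T₆₀ = 0.161 × 329 / 101.27 = 0.523 s.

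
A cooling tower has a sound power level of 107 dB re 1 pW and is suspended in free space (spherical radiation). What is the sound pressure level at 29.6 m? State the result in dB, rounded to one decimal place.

66.6 dB

The power spreads over a sphere of area 4π·r², so L_p = L_w − 10·log₁₀(4π·r²).
4π·r² = 1.101e+04 m², 10·log₁₀ of that is 40.418 dB.
L_p = 107 − 40.418 = 66.58 dB.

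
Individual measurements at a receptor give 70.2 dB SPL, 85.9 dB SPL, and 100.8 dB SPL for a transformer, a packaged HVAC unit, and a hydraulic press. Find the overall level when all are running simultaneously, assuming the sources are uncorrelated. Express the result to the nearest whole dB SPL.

For uncorrelated sources the intensities add, so convert each level to linear form, sum, and take 10·log₁₀ of the total.
Σ 10^(L/10) = 10^(70.2/10) + 10^(85.9/10) + 10^(100.8/10) = 1.242e+10.
L_total = 10·log₁₀(1.242e+10) = 100.94 dB SPL.

101 dB SPL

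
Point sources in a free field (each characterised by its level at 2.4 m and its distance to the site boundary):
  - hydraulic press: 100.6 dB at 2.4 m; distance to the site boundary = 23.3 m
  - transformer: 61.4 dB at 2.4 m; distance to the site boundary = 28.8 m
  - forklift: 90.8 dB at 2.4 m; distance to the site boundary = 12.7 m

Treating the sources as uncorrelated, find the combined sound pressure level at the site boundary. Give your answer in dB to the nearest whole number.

82 dB

Apply inverse-square spreading to bring every level to the receiver, then sum 10^(L/10).
hydraulic press: 100.6 − 20·log₁₀(23.3/2.4) = 100.6 − 19.74 = 80.86 dB.
transformer: 61.4 − 20·log₁₀(28.8/2.4) = 61.4 − 21.58 = 39.82 dB.
forklift: 90.8 − 20·log₁₀(12.7/2.4) = 90.8 − 14.47 = 76.33 dB.
Σ 10^(L/10) = 1.648e+08 → L_total = 10·log₁₀(1.648e+08) = 82.17 dB.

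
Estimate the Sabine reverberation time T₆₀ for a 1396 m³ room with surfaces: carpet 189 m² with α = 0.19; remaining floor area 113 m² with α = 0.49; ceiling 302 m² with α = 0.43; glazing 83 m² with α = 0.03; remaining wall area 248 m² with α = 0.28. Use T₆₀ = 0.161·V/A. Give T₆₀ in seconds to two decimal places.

0.77 s

Total absorption A = 189·0.19 + 113·0.49 + 302·0.43 + 83·0.03 + 248·0.28 = 293.07 m² sabins.
T₆₀ = 0.161·V/A = 0.161·1396/293.07 = 0.767 s.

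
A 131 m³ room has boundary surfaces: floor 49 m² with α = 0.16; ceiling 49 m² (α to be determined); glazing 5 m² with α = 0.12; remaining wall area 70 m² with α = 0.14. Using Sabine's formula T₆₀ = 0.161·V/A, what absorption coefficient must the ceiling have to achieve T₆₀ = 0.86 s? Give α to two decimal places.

0.13

A = 0.161·V/T₆₀ = 0.161·131/0.86 = 24.52 m² sabins.
Absorption from the other surfaces = 49·0.16 + 5·0.12 + 70·0.14 = 18.24 m², so the ceiling must supply 6.28 m² over 49 m².
α = 6.28/49 = 0.128.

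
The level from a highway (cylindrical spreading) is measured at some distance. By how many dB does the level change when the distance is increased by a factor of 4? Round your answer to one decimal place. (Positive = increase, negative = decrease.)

Line-source spreading: ΔL = −10·log₁₀(r₂/r₁).
ΔL = −10·log₁₀(4) = -6.02 dB.

-6.0 dB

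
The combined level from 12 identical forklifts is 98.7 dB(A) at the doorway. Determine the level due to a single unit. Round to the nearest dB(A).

88 dB(A)

For N identical incoherent sources L_total = L₁ + 10·log₁₀ N, so L₁ = 98.7 − 10·log₁₀(12) = 98.7 − 10.792.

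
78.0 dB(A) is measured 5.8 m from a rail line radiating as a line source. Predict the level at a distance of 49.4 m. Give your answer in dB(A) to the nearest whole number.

69 dB(A)

For a line source, L₂ = L₁ − 10·log₁₀(r₂/r₁).
L₂ = 78.0 − 10·log₁₀(49.4/5.8) = 78.0 − 9.303 = 68.70 dB(A).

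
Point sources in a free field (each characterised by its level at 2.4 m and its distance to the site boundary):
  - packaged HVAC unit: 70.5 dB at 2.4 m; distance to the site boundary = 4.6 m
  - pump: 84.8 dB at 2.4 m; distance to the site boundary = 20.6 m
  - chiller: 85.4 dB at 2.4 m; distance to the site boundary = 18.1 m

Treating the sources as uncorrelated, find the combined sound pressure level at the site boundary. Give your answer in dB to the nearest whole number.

First find each source's level at the receiver (point-source: −20·log₁₀(r/r_ref)), then combine on an intensity basis.
packaged HVAC unit: 70.5 − 20·log₁₀(4.6/2.4) = 70.5 − 5.65 = 64.85 dB.
pump: 84.8 − 20·log₁₀(20.6/2.4) = 84.8 − 18.67 = 66.13 dB.
chiller: 85.4 − 20·log₁₀(18.1/2.4) = 85.4 − 17.55 = 67.85 dB.
Σ 10^(L/10) = 1.325e+07 → L_total = 10·log₁₀(1.325e+07) = 71.22 dB.

71 dB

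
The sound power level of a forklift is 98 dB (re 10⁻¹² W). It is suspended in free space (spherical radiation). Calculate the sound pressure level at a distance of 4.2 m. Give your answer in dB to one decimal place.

74.5 dB

The power spreads over a sphere of area 4π·r², so L_p = L_w − 10·log₁₀(4π·r²).
4π·r² = 221.7 m², 10·log₁₀ of that is 23.457 dB.
L_p = 98 − 23.457 = 74.54 dB.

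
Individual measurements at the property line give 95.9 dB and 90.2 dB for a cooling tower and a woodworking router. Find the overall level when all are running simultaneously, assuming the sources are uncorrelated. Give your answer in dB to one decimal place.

96.9 dB

Incoherent sources combine by intensity addition: L_total = 10·log₁₀(Σ 10^(L_i/10)).
Σ 10^(L/10) = 10^(95.9/10) + 10^(90.2/10) = 4.938e+09.
L_total = 10·log₁₀(4.938e+09) = 96.94 dB.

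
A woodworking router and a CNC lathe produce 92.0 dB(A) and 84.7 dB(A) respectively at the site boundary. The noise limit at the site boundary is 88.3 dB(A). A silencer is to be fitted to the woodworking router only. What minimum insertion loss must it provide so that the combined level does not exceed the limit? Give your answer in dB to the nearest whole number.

6 dB

The untreated sources together contribute 10^(84.7/10) = 2.951e+08, i.e. 84.70 dB(A).
The limit corresponds to 10^(88.3/10) = 6.761e+08; subtracting the fixed part leaves 3.810e+08 for the woodworking router, i.e. 85.81 dB(A).
So the woodworking router must be reduced from 92.0 to 85.81 dB(A): IL = 6.19 dB.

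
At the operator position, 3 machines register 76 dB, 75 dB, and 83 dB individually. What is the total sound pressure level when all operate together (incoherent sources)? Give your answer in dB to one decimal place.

Incoherent sources combine by intensity addition: L_total = 10·log₁₀(Σ 10^(L_i/10)).
Σ 10^(L/10) = 10^(76/10) + 10^(75/10) + 10^(83/10) = 2.710e+08.
L_total = 10·log₁₀(2.710e+08) = 84.33 dB.

84.3 dB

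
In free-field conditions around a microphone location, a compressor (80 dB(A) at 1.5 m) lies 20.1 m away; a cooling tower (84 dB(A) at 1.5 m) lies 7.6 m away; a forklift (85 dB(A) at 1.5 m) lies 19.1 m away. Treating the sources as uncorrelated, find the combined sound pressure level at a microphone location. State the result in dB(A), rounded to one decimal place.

First find each source's level at the receiver (point-source: −20·log₁₀(r/r_ref)), then combine on an intensity basis.
compressor: 80 − 20·log₁₀(20.1/1.5) = 80 − 22.54 = 57.46 dB(A).
cooling tower: 84 − 20·log₁₀(7.6/1.5) = 84 − 14.09 = 69.91 dB(A).
forklift: 85 − 20·log₁₀(19.1/1.5) = 85 − 22.10 = 62.90 dB(A).
Σ 10^(L/10) = 1.229e+07 → L_total = 10·log₁₀(1.229e+07) = 70.90 dB(A).

70.9 dB(A)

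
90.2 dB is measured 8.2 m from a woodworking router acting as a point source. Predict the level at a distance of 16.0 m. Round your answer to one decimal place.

84.4 dB

Spherical spreading from a point source gives a 20·log₁₀(r₂/r₁) drop.
L₂ = 90.2 − 20·log₁₀(16.0/8.2) = 90.2 − 5.806 = 84.39 dB.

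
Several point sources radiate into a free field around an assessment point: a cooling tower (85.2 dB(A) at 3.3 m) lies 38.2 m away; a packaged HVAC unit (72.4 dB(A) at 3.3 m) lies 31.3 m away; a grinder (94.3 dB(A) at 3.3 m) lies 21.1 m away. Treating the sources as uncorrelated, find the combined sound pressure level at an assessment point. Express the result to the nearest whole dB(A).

78 dB(A)

Propagate each source to the receiver with L = L_ref − 20·log₁₀(r/r_ref), then add intensities.
cooling tower: 85.2 − 20·log₁₀(38.2/3.3) = 85.2 − 21.27 = 63.93 dB(A).
packaged HVAC unit: 72.4 − 20·log₁₀(31.3/3.3) = 72.4 − 19.54 = 52.86 dB(A).
grinder: 94.3 − 20·log₁₀(21.1/3.3) = 94.3 − 16.12 = 78.18 dB(A).
Σ 10^(L/10) = 6.850e+07 → L_total = 10·log₁₀(6.850e+07) = 78.36 dB(A).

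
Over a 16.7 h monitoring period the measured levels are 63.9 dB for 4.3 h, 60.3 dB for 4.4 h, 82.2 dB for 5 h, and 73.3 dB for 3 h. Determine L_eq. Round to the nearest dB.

The energy average is taken in the linear domain: L_eq = 10·log₁₀[(Σ tᵢ·10^(Lᵢ/10))/T], T = 16.7 h.
Σ tᵢ·10^(Lᵢ/10) = 4.3·10^(63.9/10) + 4.4·10^(60.3/10) + 5·10^(82.2/10) + 3·10^(73.3/10) = 9.092e+08.
L_eq = 10·log₁₀(9.092e+08/16.7) = 77.36 dB.

77 dB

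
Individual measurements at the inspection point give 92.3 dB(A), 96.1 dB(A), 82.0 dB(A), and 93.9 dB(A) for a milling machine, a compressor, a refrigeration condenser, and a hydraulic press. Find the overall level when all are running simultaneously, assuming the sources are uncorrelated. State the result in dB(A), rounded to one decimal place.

For uncorrelated sources the intensities add, so convert each level to linear form, sum, and take 10·log₁₀ of the total.
Σ 10^(L/10) = 10^(92.3/10) + 10^(96.1/10) + 10^(82.0/10) + 10^(93.9/10) = 8.385e+09.
L_total = 10·log₁₀(8.385e+09) = 99.24 dB(A).

99.2 dB(A)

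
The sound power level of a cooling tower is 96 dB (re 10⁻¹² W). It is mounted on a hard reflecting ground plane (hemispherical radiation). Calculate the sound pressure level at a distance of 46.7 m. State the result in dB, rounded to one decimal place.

The power spreads over a hemisphere of area 2π·r², so L_p = L_w − 10·log₁₀(2π·r²).
2π·r² = 1.37e+04 m², 10·log₁₀ of that is 41.368 dB.
L_p = 96 − 41.368 = 54.63 dB.

54.6 dB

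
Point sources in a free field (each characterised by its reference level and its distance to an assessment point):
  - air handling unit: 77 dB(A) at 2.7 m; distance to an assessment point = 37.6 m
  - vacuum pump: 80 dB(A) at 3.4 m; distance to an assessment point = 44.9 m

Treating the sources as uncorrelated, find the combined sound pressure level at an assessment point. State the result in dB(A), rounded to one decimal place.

First find each source's level at the receiver (point-source: −20·log₁₀(r/r_ref)), then combine on an intensity basis.
air handling unit: 77 − 20·log₁₀(37.6/2.7) = 77 − 22.88 = 54.12 dB(A).
vacuum pump: 80 − 20·log₁₀(44.9/3.4) = 80 − 22.42 = 57.58 dB(A).
Σ 10^(L/10) = 8.318e+05 → L_total = 10·log₁₀(8.318e+05) = 59.20 dB(A).

59.2 dB(A)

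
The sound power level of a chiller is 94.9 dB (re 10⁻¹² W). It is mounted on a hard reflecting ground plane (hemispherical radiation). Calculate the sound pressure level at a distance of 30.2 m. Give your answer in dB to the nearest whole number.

L_p = L_w − 10·log₁₀(2π·r²) with r = 30.2 m.
2π·r² = 5731 m², 10·log₁₀ of that is 37.582 dB.
L_p = 94.9 − 37.582 = 57.32 dB.

57 dB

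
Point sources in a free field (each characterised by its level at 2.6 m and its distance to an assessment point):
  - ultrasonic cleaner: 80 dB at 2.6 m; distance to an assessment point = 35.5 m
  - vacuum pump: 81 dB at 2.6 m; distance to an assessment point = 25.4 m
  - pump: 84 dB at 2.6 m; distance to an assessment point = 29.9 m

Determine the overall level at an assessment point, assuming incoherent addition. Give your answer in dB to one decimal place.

Apply inverse-square spreading to bring every level to the receiver, then sum 10^(L/10).
ultrasonic cleaner: 80 − 20·log₁₀(35.5/2.6) = 80 − 22.71 = 57.29 dB.
vacuum pump: 81 − 20·log₁₀(25.4/2.6) = 81 − 19.80 = 61.20 dB.
pump: 84 − 20·log₁₀(29.9/2.6) = 84 − 21.21 = 62.79 dB.
Σ 10^(L/10) = 3.755e+06 → L_total = 10·log₁₀(3.755e+06) = 65.75 dB.

65.7 dB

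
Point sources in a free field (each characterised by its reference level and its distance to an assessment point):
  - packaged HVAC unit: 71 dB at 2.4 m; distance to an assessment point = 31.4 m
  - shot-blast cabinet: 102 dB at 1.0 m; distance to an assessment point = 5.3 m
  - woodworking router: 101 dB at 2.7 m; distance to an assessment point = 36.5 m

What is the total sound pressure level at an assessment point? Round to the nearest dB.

88 dB

Propagate each source to the receiver with L = L_ref − 20·log₁₀(r/r_ref), then add intensities.
packaged HVAC unit: 71 − 20·log₁₀(31.4/2.4) = 71 − 22.33 = 48.67 dB.
shot-blast cabinet: 102 − 20·log₁₀(5.3/1.0) = 102 − 14.49 = 87.51 dB.
woodworking router: 101 − 20·log₁₀(36.5/2.7) = 101 − 22.62 = 78.38 dB.
Σ 10^(L/10) = 6.332e+08 → L_total = 10·log₁₀(6.332e+08) = 88.02 dB.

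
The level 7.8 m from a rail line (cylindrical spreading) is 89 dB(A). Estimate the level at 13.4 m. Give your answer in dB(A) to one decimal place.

For a line source, L₂ = L₁ − 10·log₁₀(r₂/r₁).
L₂ = 89 − 10·log₁₀(13.4/7.8) = 89 − 2.350 = 86.65 dB(A).

86.6 dB(A)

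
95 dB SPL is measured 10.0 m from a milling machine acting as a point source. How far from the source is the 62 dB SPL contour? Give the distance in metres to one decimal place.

446.7 m

Point-source spreading drops the level by 20·log₁₀(r₂/r₁); inverting, r₂/r₁ = 10^(ΔL/20).
r₂ = 10.0·10^((95−62)/20) = 10.0·10^(33.0/20) = 446.68 m.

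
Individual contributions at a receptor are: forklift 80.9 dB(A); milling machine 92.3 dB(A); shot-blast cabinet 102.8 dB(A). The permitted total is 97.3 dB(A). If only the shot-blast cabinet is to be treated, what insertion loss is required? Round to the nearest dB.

7 dB

The untreated sources together contribute 10^(80.9/10) + 10^(92.3/10) = 1.821e+09, i.e. 92.60 dB(A).
The limit corresponds to 10^(97.3/10) = 5.370e+09; subtracting the fixed part leaves 3.549e+09 for the shot-blast cabinet, i.e. 95.50 dB(A).
Required insertion loss = 102.8 − 95.50 = 7.30 dB.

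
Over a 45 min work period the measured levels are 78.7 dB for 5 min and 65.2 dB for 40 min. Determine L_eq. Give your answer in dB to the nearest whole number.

70 dB

The energy average is taken in the linear domain: L_eq = 10·log₁₀[(Σ tᵢ·10^(Lᵢ/10))/T], T = 45 min.
Σ tᵢ·10^(Lᵢ/10) = 5·10^(78.7/10) + 40·10^(65.2/10) = 5.031e+08.
L_eq = 10·log₁₀(5.031e+08/45) = 70.48 dB.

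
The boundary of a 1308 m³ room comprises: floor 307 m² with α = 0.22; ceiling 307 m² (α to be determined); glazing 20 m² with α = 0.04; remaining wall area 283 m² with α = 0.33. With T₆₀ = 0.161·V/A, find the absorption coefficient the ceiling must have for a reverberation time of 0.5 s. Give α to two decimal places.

From T₆₀ = 0.161·V/A, the target T₆₀ = 0.5 s needs A = 0.161·1308/0.5 = 421.18 m².
Absorption from the other surfaces = 307·0.22 + 20·0.04 + 283·0.33 = 161.73 m², so the ceiling must supply 259.45 m² over 307 m².
α = 259.45/307 = 0.845.

0.85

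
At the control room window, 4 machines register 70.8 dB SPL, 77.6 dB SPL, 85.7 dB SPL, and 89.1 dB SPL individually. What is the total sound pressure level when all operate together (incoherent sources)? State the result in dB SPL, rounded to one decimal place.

91.0 dB SPL

For uncorrelated sources the intensities add, so convert each level to linear form, sum, and take 10·log₁₀ of the total.
Σ 10^(L/10) = 10^(70.8/10) + 10^(77.6/10) + 10^(85.7/10) + 10^(89.1/10) = 1.254e+09.
L_total = 10·log₁₀(1.254e+09) = 90.98 dB SPL.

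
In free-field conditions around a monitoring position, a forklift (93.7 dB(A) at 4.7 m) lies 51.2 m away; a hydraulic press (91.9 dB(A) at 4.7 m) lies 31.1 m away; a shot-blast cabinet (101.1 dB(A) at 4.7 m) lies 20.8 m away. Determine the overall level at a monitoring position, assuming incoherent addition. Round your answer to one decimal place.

88.5 dB(A)

Propagate each source to the receiver with L = L_ref − 20·log₁₀(r/r_ref), then add intensities.
forklift: 93.7 − 20·log₁₀(51.2/4.7) = 93.7 − 20.74 = 72.96 dB(A).
hydraulic press: 91.9 − 20·log₁₀(31.1/4.7) = 91.9 − 16.41 = 75.49 dB(A).
shot-blast cabinet: 101.1 − 20·log₁₀(20.8/4.7) = 101.1 − 12.92 = 88.18 dB(A).
Σ 10^(L/10) = 7.129e+08 → L_total = 10·log₁₀(7.129e+08) = 88.53 dB(A).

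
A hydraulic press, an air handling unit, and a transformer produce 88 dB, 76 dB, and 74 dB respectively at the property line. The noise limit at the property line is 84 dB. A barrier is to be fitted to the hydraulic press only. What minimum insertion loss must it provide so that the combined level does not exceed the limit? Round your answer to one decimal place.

5.3 dB

Fixed contribution from the other sources: Σ 10^(L/10) = 10^(76/10) + 10^(74/10) = 6.493e+07 (78.12 dB).
To meet 84 dB overall, the treated hydraulic press may contribute at most 10^(84/10) − 6.493e+07 = 1.863e+08, i.e. 82.70 dB.
So the hydraulic press must be reduced from 88 to 82.70 dB: IL = 5.30 dB.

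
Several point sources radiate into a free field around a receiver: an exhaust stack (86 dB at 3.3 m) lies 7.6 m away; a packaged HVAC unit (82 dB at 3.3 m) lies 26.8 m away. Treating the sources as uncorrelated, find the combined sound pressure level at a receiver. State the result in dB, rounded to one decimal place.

78.9 dB

Apply inverse-square spreading to bring every level to the receiver, then sum 10^(L/10).
exhaust stack: 86 − 20·log₁₀(7.6/3.3) = 86 − 7.25 = 78.75 dB.
packaged HVAC unit: 82 − 20·log₁₀(26.8/3.3) = 82 − 18.19 = 63.81 dB.
Σ 10^(L/10) = 7.746e+07 → L_total = 10·log₁₀(7.746e+07) = 78.89 dB.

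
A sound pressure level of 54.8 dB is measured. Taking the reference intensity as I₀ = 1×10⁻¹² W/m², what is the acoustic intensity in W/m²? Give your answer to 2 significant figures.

3.0e-07 W/m²

I/I₀ = 10^(54.8/10) = 3.02e+05, so I = 3.02e+05 × 10⁻¹² W/m².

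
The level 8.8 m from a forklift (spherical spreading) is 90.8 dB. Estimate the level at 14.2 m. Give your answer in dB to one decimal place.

Point-source attenuation: ΔL = 20·log₁₀(r₂/r₁) = 20·log₁₀(14.2/8.8) = 4.156 dB.
L₂ = 90.8 − 20·log₁₀(14.2/8.8) = 90.8 − 4.156 = 86.64 dB.

86.6 dB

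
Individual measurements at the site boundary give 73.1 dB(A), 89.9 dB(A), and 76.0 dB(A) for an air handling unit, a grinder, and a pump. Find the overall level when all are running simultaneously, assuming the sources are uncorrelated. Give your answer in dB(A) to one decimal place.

90.2 dB(A)

Incoherent sources combine by intensity addition: L_total = 10·log₁₀(Σ 10^(L_i/10)).
Σ 10^(L/10) = 10^(73.1/10) + 10^(89.9/10) + 10^(76.0/10) = 1.037e+09.
L_total = 10·log₁₀(1.037e+09) = 90.16 dB(A).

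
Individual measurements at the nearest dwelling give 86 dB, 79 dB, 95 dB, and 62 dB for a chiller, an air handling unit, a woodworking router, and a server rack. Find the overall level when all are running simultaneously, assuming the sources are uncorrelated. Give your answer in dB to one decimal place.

Incoherent sources combine by intensity addition: L_total = 10·log₁₀(Σ 10^(L_i/10)).
Σ 10^(L/10) = 10^(86/10) + 10^(79/10) + 10^(95/10) + 10^(62/10) = 3.641e+09.
L_total = 10·log₁₀(3.641e+09) = 95.61 dB.

95.6 dB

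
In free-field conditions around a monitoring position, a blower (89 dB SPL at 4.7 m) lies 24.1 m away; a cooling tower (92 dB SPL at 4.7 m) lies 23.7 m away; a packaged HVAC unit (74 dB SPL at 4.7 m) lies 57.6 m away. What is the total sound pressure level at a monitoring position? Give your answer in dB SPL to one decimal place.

First find each source's level at the receiver (point-source: −20·log₁₀(r/r_ref)), then combine on an intensity basis.
blower: 89 − 20·log₁₀(24.1/4.7) = 89 − 14.20 = 74.80 dB SPL.
cooling tower: 92 − 20·log₁₀(23.7/4.7) = 92 − 14.05 = 77.95 dB SPL.
packaged HVAC unit: 74 − 20·log₁₀(57.6/4.7) = 74 − 21.77 = 52.23 dB SPL.
Σ 10^(L/10) = 9.271e+07 → L_total = 10·log₁₀(9.271e+07) = 79.67 dB SPL.

79.7 dB SPL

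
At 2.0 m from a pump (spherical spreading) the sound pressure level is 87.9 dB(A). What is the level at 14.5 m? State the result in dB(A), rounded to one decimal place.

For a point source, L₂ = L₁ − 20·log₁₀(r₂/r₁).
L₂ = 87.9 − 20·log₁₀(14.5/2.0) = 87.9 − 17.207 = 70.69 dB(A).

70.7 dB(A)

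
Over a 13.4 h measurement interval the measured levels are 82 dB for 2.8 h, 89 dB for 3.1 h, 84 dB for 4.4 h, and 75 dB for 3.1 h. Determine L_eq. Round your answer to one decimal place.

84.9 dB

Weight each interval's intensity by its duration and average over T = 13.4 h:
Σ tᵢ·10^(Lᵢ/10) = 2.8·10^(82/10) + 3.1·10^(89/10) + 4.4·10^(84/10) + 3.1·10^(75/10) = 4.109e+09.
L_eq = 10·log₁₀(4.109e+09/13.4) = 84.87 dB.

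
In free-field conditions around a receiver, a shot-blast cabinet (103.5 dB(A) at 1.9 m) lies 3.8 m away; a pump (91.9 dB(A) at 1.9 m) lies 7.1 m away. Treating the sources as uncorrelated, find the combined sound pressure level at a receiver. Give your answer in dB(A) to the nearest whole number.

98 dB(A)

First find each source's level at the receiver (point-source: −20·log₁₀(r/r_ref)), then combine on an intensity basis.
shot-blast cabinet: 103.5 − 20·log₁₀(3.8/1.9) = 103.5 − 6.02 = 97.48 dB(A).
pump: 91.9 − 20·log₁₀(7.1/1.9) = 91.9 − 11.45 = 80.45 dB(A).
Σ 10^(L/10) = 5.708e+09 → L_total = 10·log₁₀(5.708e+09) = 97.56 dB(A).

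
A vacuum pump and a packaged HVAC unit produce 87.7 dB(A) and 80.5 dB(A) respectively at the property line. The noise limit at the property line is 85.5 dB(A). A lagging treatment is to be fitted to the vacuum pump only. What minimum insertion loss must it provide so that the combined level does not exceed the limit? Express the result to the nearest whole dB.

4 dB

Everything except the vacuum pump sums to 10^(80.5/10) = 1.122e+08 in linear terms, 80.50 dB(A).
The limit corresponds to 10^(85.5/10) = 3.548e+08; subtracting the fixed part leaves 2.426e+08 for the vacuum pump, i.e. 83.85 dB(A).
So the vacuum pump must be reduced from 87.7 to 83.85 dB(A): IL = 3.85 dB.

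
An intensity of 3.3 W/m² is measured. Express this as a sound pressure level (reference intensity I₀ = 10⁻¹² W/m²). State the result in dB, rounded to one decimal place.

125.2 dB

Dividing by I₀ shifts the exponent by 12: I/I₀ = 3.3×10^12.
L = 10·(0.5185 + 12) = 125.19 dB.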